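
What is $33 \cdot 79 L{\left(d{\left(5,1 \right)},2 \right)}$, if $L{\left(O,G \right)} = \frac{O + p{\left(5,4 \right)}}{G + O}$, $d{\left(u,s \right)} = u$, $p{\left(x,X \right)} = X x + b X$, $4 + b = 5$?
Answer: $\frac{75603}{7} \approx 10800.0$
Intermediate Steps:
$b = 1$ ($b = -4 + 5 = 1$)
$p{\left(x,X \right)} = X + X x$ ($p{\left(x,X \right)} = X x + 1 X = X x + X = X + X x$)
$L{\left(O,G \right)} = \frac{24 + O}{G + O}$ ($L{\left(O,G \right)} = \frac{O + 4 \left(1 + 5\right)}{G + O} = \frac{O + 4 \cdot 6}{G + O} = \frac{O + 24}{G + O} = \frac{24 + O}{G + O}$)
$33 \cdot 79 L{\left(d{\left(5,1 \right)},2 \right)} = 33 \cdot 79 \frac{24 + 5}{2 + 5} = 2607 \cdot \frac{1}{7} \cdot 29 = 2607 \cdot \frac{29}{7} = \frac{75603}{7}$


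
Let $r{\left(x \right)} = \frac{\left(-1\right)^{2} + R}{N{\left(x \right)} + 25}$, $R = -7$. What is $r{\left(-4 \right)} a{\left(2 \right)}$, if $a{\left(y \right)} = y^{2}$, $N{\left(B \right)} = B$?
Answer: $- \frac{8}{7} \approx -1.1429$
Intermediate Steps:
$r{\left(x \right)} = - \frac{6}{25 + x}$ ($r{\left(x \right)} = \frac{\left(-1\right)^{2} - 7}{x + 25} = \frac{1 - 7}{25 + x} = - \frac{6}{25 + x}$)
$r{\left(-4 \right)} a{\left(2 \right)} = - \frac{6}{25 - 4} \cdot 2^{2} = - \frac{6}{21} \cdot 4 = \left(-6\right) \frac{1}{21} \cdot 4 = \left(- \frac{2}{7}\right) 4 = - \frac{8}{7}$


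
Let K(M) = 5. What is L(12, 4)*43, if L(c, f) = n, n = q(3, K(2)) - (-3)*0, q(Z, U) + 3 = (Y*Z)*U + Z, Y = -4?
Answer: -2580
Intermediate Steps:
q(Z, U) = -3 + Z - 4*U*Z (q(Z, U) = -3 + ((-4*Z)*U + Z) = -3 + (-4*U*Z + Z) = -3 + (Z - 4*U*Z) = -3 + Z - 4*U*Z)
n = -60 (n = (-3 + 3 - 4*5*3) - (-3)*0 = (-3 + 3 - 60) - 3*0 = -60 + 0 = -60)
L(c, f) = -60
L(12, 4)*43 = -60*43 = -2580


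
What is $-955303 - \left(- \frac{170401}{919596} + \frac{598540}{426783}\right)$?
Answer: $- \frac{41658475317711029}{43607548852} \approx -9.553 \cdot 10^{5}$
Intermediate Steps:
$-955303 - \left(- \frac{170401}{919596} + \frac{598540}{426783}\right) = -955303 - \frac{53076748873}{43607548852} = - \frac{41658475317711029}{43607548852}$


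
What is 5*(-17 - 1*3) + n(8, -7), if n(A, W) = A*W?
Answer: -156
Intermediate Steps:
5*(-17 - 1*3) + n(8, -7) = 5*(-17 - 1*3) + 8*(-7) = 5*(-17 - 3) - 56 = 5*(-20) - 56 = -100 - 56 = -156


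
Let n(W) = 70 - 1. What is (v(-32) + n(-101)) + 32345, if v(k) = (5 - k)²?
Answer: 33783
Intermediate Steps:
n(W) = 69
(v(-32) + n(-101)) + 32345 = ((-5 - 32)² + 69) + 32345 = ((-37)² + 69) + 32345 = (1369 + 69) + 32345 = 1438 + 32345 = 33783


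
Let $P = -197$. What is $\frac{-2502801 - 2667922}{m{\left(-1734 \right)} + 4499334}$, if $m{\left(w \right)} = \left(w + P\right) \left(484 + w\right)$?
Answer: $- \frac{5170723}{6913084} \approx -0.74796$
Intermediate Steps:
$m{\left(w \right)} = \left(-197 + w\right) \left(484 + w\right)$ ($m{\left(w \right)} = \left(w - 197\right) \left(484 + w\right) = \left(-197 + w\right) \left(484 + w\right)$)
$\frac{-2502801 - 2667922}{m{\left(-1734 \right)} + 4499334} = \frac{-2502801 - 2667922}{\left(-95348 + \left(-1734\right)^{2} + 287 \left(-1734\right)\right) + 4499334} = - \frac{5170723}{\left(-95348 + 3006756 - 497658\right) + 4499334} = - \frac{5170723}{2413750 + 4499334} = - \frac{5170723}{6913084}$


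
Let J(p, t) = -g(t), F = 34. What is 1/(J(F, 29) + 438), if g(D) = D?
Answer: 1/409 ≈ 0.0024450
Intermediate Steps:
J(p, t) = -t
1/(J(F, 29) + 438) = 1/(-1*29 + 438) = 1/(-29 + 438) = 1/409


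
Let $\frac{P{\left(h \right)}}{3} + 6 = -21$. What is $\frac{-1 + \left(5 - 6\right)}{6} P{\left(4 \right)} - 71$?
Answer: $-44$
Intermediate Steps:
$P{\left(h \right)} = -81$ ($P{\left(h \right)} = -18 + 3 \left(-21\right) = -18 - 63 = -81$)
$\frac{-1 + \left(5 - 6\right)}{6} P{\left(4 \right)} - 71 = \frac{-1 + \left(5 - 6\right)}{6} \left(-81\right) - 71 = \frac{-1 - 1}{6} \left(-81\right) - 71 = \frac{1}{6} \left(-2\right) \left(-81\right) - 71 = \left(- \frac{1}{3}\right) \left(-81\right) - 71 = 27 - 71 = -44$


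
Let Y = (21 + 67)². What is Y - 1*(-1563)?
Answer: 9307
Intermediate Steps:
Y = 7744 (Y = 88² = 7744)
Y - 1*(-1563) = 7744 - 1*(-1563) = 7744 + 1563 = 9307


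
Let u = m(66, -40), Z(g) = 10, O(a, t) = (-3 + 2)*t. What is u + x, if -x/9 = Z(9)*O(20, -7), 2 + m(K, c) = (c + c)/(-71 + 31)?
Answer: -630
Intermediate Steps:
m(K, c) = -2 - c/20 (m(K, c) = -2 + (c + c)/(-71 + 31) = -2 + (2*c)/(-40) = -2 + (2*c)*(-1/40) = -2 - c/20)
O(a, t) = -t
u = 0 (u = -2 - 1/20*(-40) = -2 + 2 = 0)
x = -630 (x = -90*(-1*(-7)) = -90*7 = -9*70 = -630)
u + x = 0 - 630 = -630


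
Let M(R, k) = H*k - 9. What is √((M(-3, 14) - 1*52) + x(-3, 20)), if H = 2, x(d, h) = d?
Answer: 6*I ≈ 6.0*I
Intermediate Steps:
M(R, k) = -9 + 2*k (M(R, k) = 2*k - 9 = -9 + 2*k)
√((M(-3, 14) - 1*52) + x(-3, 20)) = √(((-9 + 2*14) - 1*52) - 3) = √(((-9 + 28) - 52) - 3) = √((19 - 52) - 3) = √(-33 - 3) = √(-36) = 6*I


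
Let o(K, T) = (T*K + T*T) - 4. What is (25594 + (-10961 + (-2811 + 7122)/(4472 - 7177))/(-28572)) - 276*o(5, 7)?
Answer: 67904271364/19321815 ≈ 3514.4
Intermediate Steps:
o(K, T) = -4 + T**2 + K*T (o(K, T) = (K*T + T**2) - 4 = (T**2 + K*T) - 4 = -4 + T**2 + K*T)
(25594 + (-10961 + (-2811 + 7122)/(4472 - 7177))/(-28572)) - 276*o(5, 7) = (25594 + (-10961 + (-2811 + 7122)/(4472 - 7177))/(-28572)) - 276*(-4 + 7**2 + 5*7) = (25594 + (-10961 + 4311/(-2705))*(-1/28572)) - 276*(-4 + 49 + 35) = (25594 + (-10961 + 4311*(-1/2705))*(-1/28572)) - 276*80 = (25594 + (-10961 - 4311/2705)*(-1/28572)) - 22080 = (25594 - 29653816/2705*(-1/28572)) - 22080 = (25594 + 7413454/19321815) - 22080 = 494529946564/19321815 - 22080 = 67904271364/19321815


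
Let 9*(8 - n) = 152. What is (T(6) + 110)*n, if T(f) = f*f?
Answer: -11680/9 ≈ -1297.8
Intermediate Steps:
T(f) = f**2
n = -80/9 (n = 8 - 1/9*152 = 8 - 152/9 = -80/9 ≈ -8.8889)
(T(6) + 110)*n = (6**2 + 110)*(-80/9) = (36 + 110)*(-80/9) = 146*(-80/9) = -11680/9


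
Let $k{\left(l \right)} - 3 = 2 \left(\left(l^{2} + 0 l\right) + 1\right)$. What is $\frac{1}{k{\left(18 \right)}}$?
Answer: $\frac{1}{653} \approx 0.0015314$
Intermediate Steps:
$k{\left(l \right)} = 5 + 2 l^{2}$ ($k{\left(l \right)} = 3 + 2 \left(\left(l^{2} + 0 l\right) + 1\right) = 3 + 2 \left(\left(l^{2} + 0\right) + 1\right) = 3 + 2 \left(l^{2} + 1\right) = 3 + 2 \left(1 + l^{2}\right) = 3 + \left(2 + 2 l^{2}\right) = 5 + 2 l^{2}$)
$\frac{1}{k{\left(18 \right)}} = \frac{1}{5 + 2 \cdot 18^{2}} = \frac{1}{5 + 2 \cdot 324} = \frac{1}{5 + 648} = \frac{1}{653}$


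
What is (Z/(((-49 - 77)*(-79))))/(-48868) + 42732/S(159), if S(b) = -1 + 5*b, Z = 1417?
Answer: 10393107087803/193113532584 ≈ 53.819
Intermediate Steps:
(Z/(((-49 - 77)*(-79))))/(-48868) + 42732/S(159) = (1417/(((-49 - 77)*(-79))))/(-48868) + 42732/(-1 + 5*159) = (1417/((-126*(-79))))*(-1/48868) + 42732/(-1 + 795) = (1417/9954)*(-1/48868) + 42732/794 = (1417*(1/9954))*(-1/48868) + 42732*(1/794) = (1417/9954)*(-1/48868) + 21366/397 = -1417/486432072 + 21366/397 = 10393107087803/193113532584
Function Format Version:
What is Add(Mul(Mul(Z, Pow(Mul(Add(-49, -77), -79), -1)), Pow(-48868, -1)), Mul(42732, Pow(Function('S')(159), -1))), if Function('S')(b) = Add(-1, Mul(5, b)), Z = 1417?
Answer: Rational(10393107087803, 193113532584) ≈ 53.819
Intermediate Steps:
Add(Mul(Mul(Z, Pow(Mul(Add(-49, -77), -79), -1)), Pow(-48868, -1)), Mul(42732, Pow(Function('S')(159), -1))) = Add(Mul(Mul(1417, Pow(Mul(Add(-49, -77), -79), -1)), Pow(-48868, -1)), Mul(42732, Pow(Add(-1, Mul(5, 159)), -1))) = Add(Mul(Mul(1417, Pow(Mul(-126, -79), -1)), Rational(-1, 48868)), Mul(42732, Pow(Add(-1, 795), -1))) = Add(Mul(Mul(1417, Pow(9954, -1)), Rational(-1, 48868)), Mul(42732, Pow(794, -1))) = Add(Mul(Mul(1417, Rational(1, 9954)), Rational(-1, 48868)), Mul(42732, Rational(1, 794))) = Add(Mul(Rational(1417, 9954), Rational(-1, 48868)), Rational(21366, 397)) = Add(Rational(-1417, 486432072), Rational(21366, 397)) = Rational(10393107087803, 193113532584)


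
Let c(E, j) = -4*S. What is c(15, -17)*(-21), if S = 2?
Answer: 168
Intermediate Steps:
c(E, j) = -8 (c(E, j) = -4*2 = -8)
c(15, -17)*(-21) = -8*(-21) = 168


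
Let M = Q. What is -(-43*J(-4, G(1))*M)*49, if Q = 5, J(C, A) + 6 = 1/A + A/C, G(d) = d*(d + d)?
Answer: -63210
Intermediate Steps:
G(d) = 2*d**2 (G(d) = d*(2*d) = 2*d**2)
J(C, A) = -6 + 1/A + A/C (J(C, A) = -6 + (1/A + A/C) = -6 + 1/A + A/C)
M = 5
-(-43*J(-4, G(1))*M)*49 = -(-43*(-6 + 1/(2*1**2) + (2*1**2)/(-4))*5)*49 = -(-43*(-6 + 1/(2*1) + (2*1)*(-1/4))*5)*49 = -(-43*(-6 + 1/2 + 2*(-1/4))*5)*49 = -(-43*(-6 + 1/2 - 1/2)*5)*49 = -(-(-258)*5)*49 = -(-43*(-30))*49 = -1290*49 = -1*63210 = -63210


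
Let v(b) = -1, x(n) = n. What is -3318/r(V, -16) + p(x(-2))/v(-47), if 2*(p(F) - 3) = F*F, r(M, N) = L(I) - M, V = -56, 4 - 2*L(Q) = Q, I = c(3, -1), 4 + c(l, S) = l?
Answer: -2407/39 ≈ -61.718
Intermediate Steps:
c(l, S) = -4 + l
I = -1 (I = -4 + 3 = -1)
L(Q) = 2 - Q/2
r(M, N) = 5/2 - M (r(M, N) = (2 - 1/2*(-1)) - M = (2 + 1/2) - M = 5/2 - M)
p(F) = 3 + F**2/2 (p(F) = 3 + (F*F)/2 = 3 + F**2/2)
-3318/r(V, -16) + p(x(-2))/v(-47) = -3318/(5/2 - 1*(-56)) + (3 + (1/2)*(-2)**2)/(-1) = -3318/(5/2 + 56) + (3 + (1/2)*4)*(-1) = -3318/117/2 + (3 + 2)*(-1) = -3318*2/117 + 5*(-1) = -2212/39 - 5 = -2407/39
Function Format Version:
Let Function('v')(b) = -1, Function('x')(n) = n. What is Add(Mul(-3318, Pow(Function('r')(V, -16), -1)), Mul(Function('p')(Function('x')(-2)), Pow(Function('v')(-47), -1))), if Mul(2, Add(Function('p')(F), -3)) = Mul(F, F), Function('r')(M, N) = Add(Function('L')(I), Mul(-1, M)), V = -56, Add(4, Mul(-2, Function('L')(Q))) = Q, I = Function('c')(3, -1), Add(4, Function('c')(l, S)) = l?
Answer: Rational(-2407, 39) ≈ -61.718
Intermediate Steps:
Function('c')(l, S) = Add(-4, l)
I = -1 (I = Add(-4, 3) = -1)
Function('L')(Q) = Add(2, Mul(Rational(-1, 2), Q))
Function('r')(M, N) = Add(Rational(5, 2), Mul(-1, M)) (Function('r')(M, N) = Add(Add(2, Mul(Rational(-1, 2), -1)), Mul(-1, M)) = Add(Add(2, Rational(1, 2)), Mul(-1, M)) = Add(Rational(5, 2), Mul(-1, M)))
Function('p')(F) = Add(3, Mul(Rational(1, 2), Pow(F, 2))) (Function('p')(F) = Add(3, Mul(Rational(1, 2), Mul(F, F))) = Add(3, Mul(Rational(1, 2), Pow(F, 2))))
Add(Mul(-3318, Pow(Function('r')(V, -16), -1)), Mul(Function('p')(Function('x')(-2)), Pow(Function('v')(-47), -1))) = Add(Mul(-3318, Pow(Add(Rational(5, 2), Mul(-1, -56)), -1)), Mul(Add(3, Mul(Rational(1, 2), Pow(-2, 2))), Pow(-1, -1))) = Add(Mul(-3318, Pow(Add(Rational(5, 2), 56), -1)), Mul(Add(3, Mul(Rational(1, 2), 4)), -1)) = Add(Mul(-3318, Pow(Rational(117, 2), -1)), Mul(Add(3, 2), -1)) = Add(Mul(-3318, Rational(2, 117)), Mul(5, -1)) = Add(Rational(-2212, 39), -5) = Rational(-2407, 39)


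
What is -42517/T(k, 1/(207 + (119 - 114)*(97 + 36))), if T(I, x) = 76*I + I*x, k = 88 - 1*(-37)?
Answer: -37074824/8284125 ≈ -4.4754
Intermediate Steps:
k = 125 (k = 88 + 37 = 125)
-42517/T(k, 1/(207 + (119 - 114)*(97 + 36))) = -42517*1/(125*(76 + 1/(207 + (119 - 114)*(97 + 36)))) = -42517*1/(125*(76 + 1/(207 + 5*133))) = -42517*1/(125*(76 + 1/(207 + 665))) = -42517*1/(125*(76 + 1/872)) = -42517/(125*(66273/872)) = -42517/8284125/872 = -42517*872/8284125 = -37074824/8284125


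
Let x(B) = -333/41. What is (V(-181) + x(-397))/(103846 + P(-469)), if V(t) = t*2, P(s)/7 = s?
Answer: -15175/4123083 ≈ -0.0036805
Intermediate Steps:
x(B) = -333/41 (x(B) = -333*1/41 = -333/41)
P(s) = 7*s
V(t) = 2*t
(V(-181) + x(-397))/(103846 + P(-469)) = (2*(-181) - 333/41)/(103846 + 7*(-469)) = (-362 - 333/41)/(103846 - 3283) = -15175/41/100563 = -15175/41*1/100563 = -15175/4123083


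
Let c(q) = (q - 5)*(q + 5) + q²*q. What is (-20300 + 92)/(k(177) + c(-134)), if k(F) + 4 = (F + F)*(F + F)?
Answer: 6736/754287 ≈ 0.0089303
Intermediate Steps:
k(F) = -4 + 4*F² (k(F) = -4 + (F + F)*(F + F) = -4 + (2*F)*(2*F) = -4 + 4*F²)
c(q) = q³ + (-5 + q)*(5 + q) (c(q) = (-5 + q)*(5 + q) + q³ = q³ + (-5 + q)*(5 + q))
(-20300 + 92)/(k(177) + c(-134)) = (-20300 + 92)/((-4 + 4*177²) + (-25 + (-134)² + (-134)³)) = -20208/((-4 + 4*31329) + (-25 + 17956 - 2406104)) = -20208/((-4 + 125316) - 2388173) = -20208/(125312 - 2388173) = -20208/(-2262861) = -20208*(-1/2262861) = 6736/754287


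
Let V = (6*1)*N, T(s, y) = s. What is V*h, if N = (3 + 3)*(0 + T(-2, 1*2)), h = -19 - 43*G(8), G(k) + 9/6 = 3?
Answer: 6012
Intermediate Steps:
G(k) = 3/2 (G(k) = -3/2 + 3 = 3/2)
h = -167/2 (h = -19 - 43*3/2 = -19 - 129/2 = -167/2 ≈ -83.500)
N = -12 (N = (3 + 3)*(0 - 2) = 6*(-2) = -12)
V = -72 (V = (6*1)*(-12) = 6*(-12) = -72)
V*h = -72*(-167/2) = 6012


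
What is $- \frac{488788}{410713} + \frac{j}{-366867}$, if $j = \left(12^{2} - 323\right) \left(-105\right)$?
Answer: $- \frac{62346512677}{50225682057} \approx -1.2413$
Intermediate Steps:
$j = 18795$ ($j = \left(144 - 323\right) \left(-105\right) = \left(-179\right) \left(-105\right) = 18795$)
$- \frac{488788}{410713} + \frac{j}{-366867} = - \frac{488788}{410713} + \frac{18795}{-366867} = \left(-488788\right) \frac{1}{410713} + 18795 \left(- \frac{1}{366867}\right) = - \frac{488788}{410713} - \frac{6265}{122289} = - \frac{62346512677}{50225682057}$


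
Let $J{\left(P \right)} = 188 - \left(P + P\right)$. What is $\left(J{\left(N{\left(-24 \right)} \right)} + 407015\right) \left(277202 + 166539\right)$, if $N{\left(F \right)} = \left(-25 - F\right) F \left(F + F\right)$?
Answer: $181715045687$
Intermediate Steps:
$N{\left(F \right)} = 2 F^{2} \left(-25 - F\right)$ ($N{\left(F \right)} = F \left(-25 - F\right) 2 F = 2 F^{2} \left(-25 - F\right)$)
$J{\left(P \right)} = 188 - 2 P$
$\left(J{\left(N{\left(-24 \right)} \right)} + 407015\right) \left(277202 + 166539\right) = \left(\left(188 - 2 \cdot 2 \left(-24\right)^{2} \left(-25 - -24\right)\right) + 407015\right) \left(277202 + 166539\right) = \left(\left(188 - 2 \cdot 2 \cdot 576 \left(-25 + 24\right)\right) + 407015\right) 443741 = \left(\left(188 - 2 \cdot 2 \cdot 576 \left(-1\right)\right) + 407015\right) 443741 = \left(\left(188 - -2304\right) + 407015\right) 443741 = \left(\left(188 + 2304\right) + 407015\right) 443741 = \left(2492 + 407015\right) 443741 = 409507 \cdot 443741 = 181715045687$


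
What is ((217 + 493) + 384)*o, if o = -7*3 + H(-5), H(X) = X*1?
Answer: -28444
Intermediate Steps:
H(X) = X
o = -26 (o = -7*3 - 5 = -21 - 5 = -26)
((217 + 493) + 384)*o = ((217 + 493) + 384)*(-26) = (710 + 384)*(-26) = 1094*(-26) = -28444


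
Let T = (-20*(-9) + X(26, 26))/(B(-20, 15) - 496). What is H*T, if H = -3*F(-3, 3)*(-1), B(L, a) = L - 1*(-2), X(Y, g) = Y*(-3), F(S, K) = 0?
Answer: 0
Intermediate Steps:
X(Y, g) = -3*Y
B(L, a) = 2 + L (B(L, a) = L + 2 = 2 + L)
H = 0 (H = -3*0*(-1) = 0*(-1) = 0)
T = -51/257 (T = (-20*(-9) - 3*26)/((2 - 20) - 496) = (180 - 78)/(-18 - 496) = 102/(-514) = 102*(-1/514) = -51/257 ≈ -0.19844)
H*T = 0*(-51/257) = 0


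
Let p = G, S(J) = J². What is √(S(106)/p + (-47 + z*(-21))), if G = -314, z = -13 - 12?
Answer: 2*√2725049/157 ≈ 21.029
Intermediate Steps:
z = -25
p = -314
√(S(106)/p + (-47 + z*(-21))) = √(106²/(-314) + (-47 - 25*(-21))) = √(11236*(-1/314) + (-47 + 525)) = √(-5618/157 + 478) = √(69428/157) = 2*√2725049/157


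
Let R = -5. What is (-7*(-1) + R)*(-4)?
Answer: -8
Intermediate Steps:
(-7*(-1) + R)*(-4) = (-7*(-1) - 5)*(-4) = (7 - 5)*(-4) = 2*(-4) = -8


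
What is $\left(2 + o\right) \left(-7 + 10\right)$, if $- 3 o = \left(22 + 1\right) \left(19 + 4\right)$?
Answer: $-523$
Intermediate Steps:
$o = - \frac{529}{3}$ ($o = - \frac{\left(22 + 1\right) \left(19 + 4\right)}{3} = - \frac{23 \cdot 23}{3} = \left(- \frac{1}{3}\right) 529 = - \frac{529}{3} \approx -176.33$)
$\left(2 + o\right) \left(-7 + 10\right) = \left(2 - \frac{529}{3}\right) \left(-7 + 10\right) = \left(- \frac{523}{3}\right) 3 = -523$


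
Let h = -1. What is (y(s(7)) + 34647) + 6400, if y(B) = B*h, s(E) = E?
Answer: 41040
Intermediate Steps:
y(B) = -B (y(B) = B*(-1) = -B)
(y(s(7)) + 34647) + 6400 = (-1*7 + 34647) + 6400 = (-7 + 34647) + 6400 = 34640 + 6400 = 41040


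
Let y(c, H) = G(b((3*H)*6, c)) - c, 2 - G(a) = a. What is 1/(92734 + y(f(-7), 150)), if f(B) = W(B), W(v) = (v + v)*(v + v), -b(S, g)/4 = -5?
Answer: 1/92520 ≈ 1.0808e-5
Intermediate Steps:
b(S, g) = 20 (b(S, g) = -4*(-5) = 20)
W(v) = 4*v**2 (W(v) = (2*v)*(2*v) = 4*v**2)
G(a) = 2 - a
f(B) = 4*B**2
y(c, H) = -18 - c (y(c, H) = (2 - 1*20) - c = (2 - 20) - c = -18 - c)
1/(92734 + y(f(-7), 150)) = 1/(92734 + (-18 - 4*(-7)**2)) = 1/(92734 + (-18 - 4*49)) = 1/(92734 + (-18 - 1*196)) = 1/(92734 + (-18 - 196)) = 1/(92734 - 214) = 1/92520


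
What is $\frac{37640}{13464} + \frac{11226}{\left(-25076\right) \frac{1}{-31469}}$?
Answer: $\frac{297336532741}{21101454} \approx 14091.0$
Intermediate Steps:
$\frac{37640}{13464} + \frac{11226}{\left(-25076\right) \frac{1}{-31469}} = 37640 \cdot \frac{1}{13464} + \frac{11226}{\left(-25076\right) \left(- \frac{1}{31469}\right)} = \frac{4705}{1683} + \frac{11226}{\frac{25076}{31469}} = \frac{4705}{1683} + 11226 \cdot \frac{31469}{25076} = \frac{4705}{1683} + \frac{176635497}{12538} = \frac{297336532741}{21101454}$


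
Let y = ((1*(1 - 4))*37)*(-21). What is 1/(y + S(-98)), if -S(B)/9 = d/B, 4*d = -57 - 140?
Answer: 392/911979 ≈ 0.00042983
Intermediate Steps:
d = -197/4 (d = (-57 - 140)/4 = (¼)*(-197) = -197/4 ≈ -49.250)
S(B) = 1773/(4*B) (S(B) = -(-1773)/(4*B) = 1773/(4*B))
y = 2331 (y = ((1*(-3))*37)*(-21) = -3*37*(-21) = -111*(-21) = 2331)
1/(y + S(-98)) = 1/(2331 + (1773/4)/(-98)) = 1/(2331 + (1773/4)*(-1/98)) = 1/(2331 - 1773/392) = 1/(911979/392) = 392/911979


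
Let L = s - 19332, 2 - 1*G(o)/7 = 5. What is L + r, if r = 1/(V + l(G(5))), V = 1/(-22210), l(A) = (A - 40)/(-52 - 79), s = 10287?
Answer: -12250162045/1354679 ≈ -9042.8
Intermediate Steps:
G(o) = -21 (G(o) = 14 - 7*5 = 14 - 35 = -21)
l(A) = 40/131 - A/131 (l(A) = (-40 + A)/(-131) = (-40 + A)*(-1/131) = 40/131 - A/131)
L = -9045 (L = 10287 - 19332 = -9045)
V = -1/22210 ≈ -4.5025e-5
r = 2909510/1354679 (r = 1/(-1/22210 + (40/131 - 1/131*(-21))) = 1/(-1/22210 + (40/131 + 21/131)) = 1/(-1/22210 + 61/131) = 1/(1354679/2909510) = 2909510/1354679 ≈ 2.1477)
L + r = -9045 + 2909510/1354679 = -12250162045/1354679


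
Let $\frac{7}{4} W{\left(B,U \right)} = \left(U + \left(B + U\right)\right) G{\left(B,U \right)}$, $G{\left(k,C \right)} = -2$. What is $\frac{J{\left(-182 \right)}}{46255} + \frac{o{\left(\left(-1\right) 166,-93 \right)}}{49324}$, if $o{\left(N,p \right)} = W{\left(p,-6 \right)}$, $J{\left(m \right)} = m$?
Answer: $- \frac{77872}{51851855} \approx -0.0015018$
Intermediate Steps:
$W{\left(B,U \right)} = - \frac{16 U}{7} - \frac{8 B}{7}$ ($W{\left(B,U \right)} = \frac{4 \left(U + \left(B + U\right)\right) \left(-2\right)}{7} = \frac{4 \left(B + 2 U\right) \left(-2\right)}{7} = \frac{4 \left(- 4 U - 2 B\right)}{7} = - \frac{16 U}{7} - \frac{8 B}{7}$)
$o{\left(N,p \right)} = \frac{96}{7} - \frac{8 p}{7}$ ($o{\left(N,p \right)} = \left(- \frac{16}{7}\right) \left(-6\right) - \frac{8 p}{7} = \frac{96}{7} - \frac{8 p}{7}$)
$\frac{J{\left(-182 \right)}}{46255} + \frac{o{\left(\left(-1\right) 166,-93 \right)}}{49324} = - \frac{182}{46255} + \frac{\frac{96}{7} - - \frac{744}{7}}{49324} = \left(-182\right) \frac{1}{46255} + \left(\frac{96}{7} + \frac{744}{7}\right) \frac{1}{49324} = - \frac{182}{46255} + 120 \cdot \frac{1}{49324} = - \frac{182}{46255} + \frac{30}{12331} = - \frac{77872}{51851855}$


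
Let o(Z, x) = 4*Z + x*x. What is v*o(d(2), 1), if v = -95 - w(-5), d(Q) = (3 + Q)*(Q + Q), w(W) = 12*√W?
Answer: -7695 - 972*I*√5 ≈ -7695.0 - 2173.5*I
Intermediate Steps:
d(Q) = 2*Q*(3 + Q) (d(Q) = (3 + Q)*(2*Q) = 2*Q*(3 + Q))
o(Z, x) = x² + 4*Z (o(Z, x) = 4*Z + x² = x² + 4*Z)
v = -95 - 12*I*√5 (v = -95 - 12*√(-5) = -95 - 12*I*√5 ≈ -95.0 - 26.833*I)
v*o(d(2), 1) = (-95 - 12*I*√5)*(1² + 4*(2*2*(3 + 2))) = (-95 - 12*I*√5)*(1 + 4*(2*2*5)) = (-95 - 12*I*√5)*(1 + 4*20) = (-95 - 12*I*√5)*(1 + 80) = (-95 - 12*I*√5)*81 = -7695 - 972*I*√5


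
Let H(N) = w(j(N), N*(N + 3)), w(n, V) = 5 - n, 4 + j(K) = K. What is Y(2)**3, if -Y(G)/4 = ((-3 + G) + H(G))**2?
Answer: -2985984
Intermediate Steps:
j(K) = -4 + K
H(N) = 9 - N (H(N) = 5 - (-4 + N) = 5 + (4 - N) = 9 - N)
Y(G) = -144 (Y(G) = -4*((-3 + G) + (9 - G))**2 = -4*6**2 = -4*36 = -144)
Y(2)**3 = (-144)**3 = -2985984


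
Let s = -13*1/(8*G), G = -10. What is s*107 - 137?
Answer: -9569/80 ≈ -119.61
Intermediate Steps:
s = 13/80 (s = -13/((-10*8)) = -13/(-80) = -13*(-1/80) = 13/80 ≈ 0.16250)
s*107 - 137 = (13/80)*107 - 137 = 1391/80 - 137 = -9569/80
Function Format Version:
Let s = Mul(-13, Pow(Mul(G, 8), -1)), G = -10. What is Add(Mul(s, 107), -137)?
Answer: Rational(-9569, 80) ≈ -119.61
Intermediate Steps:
s = Rational(13, 80) (s = Mul(-13, Pow(Mul(-10, 8), -1)) = Mul(-13, Pow(-80, -1)) = Mul(-13, Rational(-1, 80)) = Rational(13, 80) ≈ 0.16250)
Add(Mul(s, 107), -137) = Add(Mul(Rational(13, 80), 107), -137) = Add(Rational(1391, 80), -137) = Rational(-9569, 80)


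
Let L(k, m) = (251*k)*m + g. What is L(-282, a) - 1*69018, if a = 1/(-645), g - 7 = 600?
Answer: -14684771/215 ≈ -68301.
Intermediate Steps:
g = 607 (g = 7 + 600 = 607)
a = -1/645 ≈ -0.0015504
L(k, m) = 607 + 251*k*m (L(k, m) = (251*k)*m + 607 = 251*k*m + 607 = 607 + 251*k*m)
L(-282, a) - 1*69018 = (607 + 251*(-282)*(-1/645)) - 1*69018 = (607 + 23594/215) - 69018 = 154099/215 - 69018 = -14684771/215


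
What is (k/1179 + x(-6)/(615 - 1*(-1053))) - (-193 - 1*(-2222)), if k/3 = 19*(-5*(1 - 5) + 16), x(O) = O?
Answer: -73828869/36418 ≈ -2027.3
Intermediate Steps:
k = 2052 (k = 3*(19*(-5*(1 - 5) + 16)) = 3*(19*(-5*(-4) + 16)) = 3*(19*(20 + 16)) = 3*(19*36) = 3*684 = 2052)
(k/1179 + x(-6)/(615 - 1*(-1053))) - (-193 - 1*(-2222)) = (2052/1179 - 6/(615 - 1*(-1053))) - (-193 - 1*(-2222)) = (2052*(1/1179) - 6/(615 + 1053)) - (-193 + 2222) = (228/131 - 6/1668) - 1*2029 = (228/131 - 6*1/1668) - 2029 = (228/131 - 1/278) - 2029 = 63253/36418 - 2029 = -73828869/36418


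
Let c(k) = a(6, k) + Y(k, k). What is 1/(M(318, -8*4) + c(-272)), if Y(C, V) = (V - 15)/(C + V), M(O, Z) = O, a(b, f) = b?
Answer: 544/176543 ≈ 0.0030814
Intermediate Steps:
Y(C, V) = (-15 + V)/(C + V)
c(k) = 6 + (-15 + k)/(2*k) (c(k) = 6 + (-15 + k)/(k + k) = 6 + (-15 + k)/((2*k)) = 6 + (1/(2*k))*(-15 + k) = 6 + (-15 + k)/(2*k))
1/(M(318, -8*4) + c(-272)) = 1/(318 + (½)*(-15 + 13*(-272))/(-272)) = 1/(318 + (½)*(-1/272)*(-15 - 3536)) = 1/(318 + (½)*(-1/272)*(-3551)) = 1/(318 + 3551/544) = 1/(176543/544) = 544/176543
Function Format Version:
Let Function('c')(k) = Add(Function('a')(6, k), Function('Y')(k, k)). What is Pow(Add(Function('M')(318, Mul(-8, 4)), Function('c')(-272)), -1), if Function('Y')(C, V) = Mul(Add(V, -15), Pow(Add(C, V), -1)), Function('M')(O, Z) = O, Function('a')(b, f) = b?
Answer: Rational(544, 176543) ≈ 0.0030814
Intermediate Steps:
Function('Y')(C, V) = Mul(Pow(Add(C, V), -1), Add(-15, V)) (Function('Y')(C, V) = Mul(Add(-15, V), Pow(Add(C, V), -1)) = Mul(Pow(Add(C, V), -1), Add(-15, V)))
Function('c')(k) = Add(6, Mul(Rational(1, 2), Pow(k, -1), Add(-15, k))) (Function('c')(k) = Add(6, Mul(Pow(Add(k, k), -1), Add(-15, k))) = Add(6, Mul(Pow(Mul(2, k), -1), Add(-15, k))) = Add(6, Mul(Mul(Rational(1, 2), Pow(k, -1)), Add(-15, k))) = Add(6, Mul(Rational(1, 2), Pow(k, -1), Add(-15, k))))
Pow(Add(Function('M')(318, Mul(-8, 4)), Function('c')(-272)), -1) = Pow(Add(318, Mul(Rational(1, 2), Pow(-272, -1), Add(-15, Mul(13, -272)))), -1) = Pow(Add(318, Mul(Rational(1, 2), Rational(-1, 272), Add(-15, -3536))), -1) = Pow(Add(318, Mul(Rational(1, 2), Rational(-1, 272), -3551)), -1) = Pow(Add(318, Rational(3551, 544)), -1) = Pow(Rational(176543, 544), -1) = Rational(544, 176543)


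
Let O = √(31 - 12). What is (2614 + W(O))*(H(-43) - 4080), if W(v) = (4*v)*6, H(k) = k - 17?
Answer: -10821960 - 99360*√19 ≈ -1.1255e+7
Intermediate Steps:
H(k) = -17 + k
O = √19 ≈ 4.3589
W(v) = 24*v
(2614 + W(O))*(H(-43) - 4080) = (2614 + 24*√19)*((-17 - 43) - 4080) = (2614 + 24*√19)*(-60 - 4080) = (2614 + 24*√19)*(-4140) = -10821960 - 99360*√19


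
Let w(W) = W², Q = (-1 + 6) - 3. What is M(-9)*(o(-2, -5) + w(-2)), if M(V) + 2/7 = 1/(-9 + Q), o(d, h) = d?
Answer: -6/7 ≈ -0.85714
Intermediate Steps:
Q = 2 (Q = 5 - 3 = 2)
M(V) = -3/7 (M(V) = -2/7 + 1/(-9 + 2) = -2/7 + 1/(-7) = -2/7 - ⅐ = -3/7)
M(-9)*(o(-2, -5) + w(-2)) = -3*(-2 + (-2)²)/7 = -3*(-2 + 4)/7 = -3/7*2 = -6/7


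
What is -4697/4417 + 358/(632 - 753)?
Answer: -307089/76351 ≈ -4.0221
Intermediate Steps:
-4697/4417 + 358/(632 - 753) = -4697*1/4417 + 358/(-121) = -671/631 + 358*(-1/121) = -671/631 - 358/121 = -307089/76351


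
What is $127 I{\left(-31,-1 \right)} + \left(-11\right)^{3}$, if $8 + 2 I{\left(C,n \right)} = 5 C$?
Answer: $- \frac{23363}{2} \approx -11682.0$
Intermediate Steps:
$I{\left(C,n \right)} = -4 + \frac{5 C}{2}$
$127 I{\left(-31,-1 \right)} + \left(-11\right)^{3} = 127 \left(-4 + \frac{5}{2} \left(-31\right)\right) + \left(-11\right)^{3} = 127 \left(-4 - \frac{155}{2}\right) - 1331 = 127 \left(- \frac{163}{2}\right) - 1331 = - \frac{20701}{2} - 1331 = - \frac{23363}{2}$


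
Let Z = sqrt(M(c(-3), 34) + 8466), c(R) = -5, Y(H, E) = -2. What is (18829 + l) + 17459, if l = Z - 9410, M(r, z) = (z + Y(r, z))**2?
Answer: 26878 + sqrt(9490) ≈ 26975.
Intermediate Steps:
M(r, z) = (-2 + z)**2 (M(r, z) = (z - 2)**2 = (-2 + z)**2)
Z = sqrt(9490) (Z = sqrt((-2 + 34)**2 + 8466) = sqrt(32**2 + 8466) = sqrt(1024 + 8466) = sqrt(9490) ≈ 97.417)
l = -9410 + sqrt(9490) (l = sqrt(9490) - 9410 = -9410 + sqrt(9490) ≈ -9312.6)
(18829 + l) + 17459 = (18829 + (-9410 + sqrt(9490))) + 17459 = (9419 + sqrt(9490)) + 17459 = 26878 + sqrt(9490)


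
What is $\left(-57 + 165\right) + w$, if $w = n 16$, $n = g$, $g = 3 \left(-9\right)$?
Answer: $-324$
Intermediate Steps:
$g = -27$
$n = -27$
$w = -432$ ($w = \left(-27\right) 16 = -432$)
$\left(-57 + 165\right) + w = \left(-57 + 165\right) - 432 = 108 - 432 = -324$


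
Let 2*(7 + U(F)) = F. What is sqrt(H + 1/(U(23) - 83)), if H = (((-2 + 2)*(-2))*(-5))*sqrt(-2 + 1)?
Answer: I*sqrt(314)/157 ≈ 0.11287*I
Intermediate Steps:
U(F) = -7 + F/2
H = 0 (H = ((0*(-2))*(-5))*sqrt(-1) = (0*(-5))*I = 0*I = 0)
sqrt(H + 1/(U(23) - 83)) = sqrt(0 + 1/((-7 + (1/2)*23) - 83)) = sqrt(0 + 1/((-7 + 23/2) - 83)) = sqrt(0 + 1/(9/2 - 83)) = sqrt(0 + 1/(-157/2)) = sqrt(0 - 2/157) = sqrt(-2/157) = I*sqrt(314)/157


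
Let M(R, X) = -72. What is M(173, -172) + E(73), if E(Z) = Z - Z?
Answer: -72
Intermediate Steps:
E(Z) = 0
M(173, -172) + E(73) = -72 + 0 = -72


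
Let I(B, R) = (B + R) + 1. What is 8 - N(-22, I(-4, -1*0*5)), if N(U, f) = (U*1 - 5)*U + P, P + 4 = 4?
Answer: -586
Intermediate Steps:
I(B, R) = 1 + B + R
P = 0 (P = -4 + 4 = 0)
N(U, f) = U*(-5 + U) (N(U, f) = (U*1 - 5)*U + 0 = (U - 5)*U + 0 = (-5 + U)*U + 0 = U*(-5 + U) + 0 = U*(-5 + U))
8 - N(-22, I(-4, -1*0*5)) = 8 - (-22)*(-5 - 22) = 8 - (-22)*(-27) = 8 - 1*594 = 8 - 594 = -586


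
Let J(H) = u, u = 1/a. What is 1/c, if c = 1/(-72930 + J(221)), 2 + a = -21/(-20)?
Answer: -1385690/19 ≈ -72931.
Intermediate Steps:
a = -19/20 (a = -2 - 21/(-20) = -2 - 21*(-1/20) = -2 + 21/20 = -19/20 ≈ -0.95000)
u = -20/19 (u = 1/(-19/20) = -20/19 ≈ -1.0526)
J(H) = -20/19
c = -19/1385690 (c = 1/(-72930 - 20/19) = 1/(-1385690/19) = -19/1385690 ≈ -1.3712e-5)
1/c = 1/(-19/1385690) = -1385690/19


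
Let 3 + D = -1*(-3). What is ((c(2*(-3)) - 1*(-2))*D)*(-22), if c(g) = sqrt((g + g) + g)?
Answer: 0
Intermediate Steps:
D = 0 (D = -3 - 1*(-3) = -3 + 3 = 0)
c(g) = sqrt(3)*sqrt(g) (c(g) = sqrt(2*g + g) = sqrt(3*g) = sqrt(3)*sqrt(g))
((c(2*(-3)) - 1*(-2))*D)*(-22) = ((sqrt(3)*sqrt(2*(-3)) - 1*(-2))*0)*(-22) = ((sqrt(3)*sqrt(-6) + 2)*0)*(-22) = ((sqrt(3)*(I*sqrt(6)) + 2)*0)*(-22) = ((3*I*sqrt(2) + 2)*0)*(-22) = ((2 + 3*I*sqrt(2))*0)*(-22) = 0*(-22) = 0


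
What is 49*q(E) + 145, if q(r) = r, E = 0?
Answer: 145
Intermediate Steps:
49*q(E) + 145 = 49*0 + 145 = 0 + 145 = 145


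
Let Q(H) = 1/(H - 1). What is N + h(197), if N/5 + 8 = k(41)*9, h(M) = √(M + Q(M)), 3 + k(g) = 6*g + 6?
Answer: 11165 + √38613/14 ≈ 11179.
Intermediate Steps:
Q(H) = 1/(-1 + H)
k(g) = 3 + 6*g (k(g) = -3 + (6*g + 6) = -3 + (6 + 6*g) = 3 + 6*g)
h(M) = √(M + 1/(-1 + M))
N = 11165 (N = -40 + 5*((3 + 6*41)*9) = -40 + 5*((3 + 246)*9) = -40 + 5*(249*9) = -40 + 5*2241 = -40 + 11205 = 11165)
N + h(197) = 11165 + √((1 + 197*(-1 + 197))/(-1 + 197)) = 11165 + √((1 + 197*196)/196) = 11165 + √((1 + 38612)/196) = 11165 + √((1/196)*38613) = 11165 + √(38613/196) = 11165 + √38613/14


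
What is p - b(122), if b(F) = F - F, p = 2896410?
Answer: 2896410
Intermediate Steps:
b(F) = 0
p - b(122) = 2896410 - 1*0 = 2896410 + 0 = 2896410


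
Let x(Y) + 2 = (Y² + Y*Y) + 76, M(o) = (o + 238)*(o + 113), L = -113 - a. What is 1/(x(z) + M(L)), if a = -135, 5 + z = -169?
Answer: 1/95726 ≈ 1.0446e-5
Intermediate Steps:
z = -174 (z = -5 - 169 = -174)
L = 22 (L = -113 - 1*(-135) = -113 + 135 = 22)
M(o) = (113 + o)*(238 + o) (M(o) = (238 + o)*(113 + o) = (113 + o)*(238 + o))
x(Y) = 74 + 2*Y² (x(Y) = -2 + ((Y² + Y*Y) + 76) = -2 + ((Y² + Y²) + 76) = -2 + (2*Y² + 76) = -2 + (76 + 2*Y²) = 74 + 2*Y²)
1/(x(z) + M(L)) = 1/((74 + 2*(-174)²) + (26894 + 22² + 351*22)) = 1/((74 + 2*30276) + (26894 + 484 + 7722)) = 1/((74 + 60552) + 35100) = 1/(60626 + 35100) = 1/95726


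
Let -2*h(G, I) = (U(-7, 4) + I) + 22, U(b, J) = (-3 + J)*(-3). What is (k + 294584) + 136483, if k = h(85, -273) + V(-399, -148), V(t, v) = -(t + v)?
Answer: 431741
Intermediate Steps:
U(b, J) = 9 - 3*J
V(t, v) = -t - v
h(G, I) = -19/2 - I/2 (h(G, I) = -(((9 - 3*4) + I) + 22)/2 = -(((9 - 12) + I) + 22)/2 = -((-3 + I) + 22)/2 = -(19 + I)/2 = -19/2 - I/2)
k = 674 (k = (-19/2 - 1/2*(-273)) + (-1*(-399) - 1*(-148)) = (-19/2 + 273/2) + (399 + 148) = 127 + 547 = 674)
(k + 294584) + 136483 = (674 + 294584) + 136483 = 295258 + 136483 = 431741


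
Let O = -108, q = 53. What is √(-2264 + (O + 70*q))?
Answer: √1338 ≈ 36.579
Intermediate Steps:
√(-2264 + (O + 70*q)) = √(-2264 + (-108 + 70*53)) = √(-2264 + (-108 + 3710)) = √(-2264 + 3602) = √1338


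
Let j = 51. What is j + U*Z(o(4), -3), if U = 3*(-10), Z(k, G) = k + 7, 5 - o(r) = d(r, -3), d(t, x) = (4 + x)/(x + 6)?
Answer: -299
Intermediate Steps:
d(t, x) = (4 + x)/(6 + x)
o(r) = 14/3 (o(r) = 5 - (4 - 3)/(6 - 3) = 5 - 1/3 = 5 - 1*⅓ = 5 - ⅓ = 14/3)
Z(k, G) = 7 + k
U = -30
j + U*Z(o(4), -3) = 51 - 30*(7 + 14/3) = 51 - 30*35/3 = 51 - 350 = -299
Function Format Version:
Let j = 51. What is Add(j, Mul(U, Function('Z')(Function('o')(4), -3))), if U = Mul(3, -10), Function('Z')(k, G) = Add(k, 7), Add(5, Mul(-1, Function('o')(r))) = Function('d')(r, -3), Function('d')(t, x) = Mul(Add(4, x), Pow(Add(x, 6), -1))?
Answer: -299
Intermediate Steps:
Function('d')(t, x) = Mul(Pow(Add(6, x), -1), Add(4, x)) (Function('d')(t, x) = Mul(Add(4, x), Pow(Add(6, x), -1)) = Mul(Pow(Add(6, x), -1), Add(4, x)))
Function('o')(r) = Rational(14, 3) (Function('o')(r) = Add(5, Mul(-1, Mul(Pow(Add(6, -3), -1), Add(4, -3)))) = Add(5, Mul(-1, Mul(Pow(3, -1), 1))) = Add(5, Mul(-1, Mul(Rational(1, 3), 1))) = Add(5, Mul(-1, Rational(1, 3))) = Add(5, Rational(-1, 3)) = Rational(14, 3))
Function('Z')(k, G) = Add(7, k)
U = -30
Add(j, Mul(U, Function('Z')(Function('o')(4), -3))) = Add(51, Mul(-30, Add(7, Rational(14, 3)))) = Add(51, Mul(-30, Rational(35, 3))) = Add(51, -350) = -299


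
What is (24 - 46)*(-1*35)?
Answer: 770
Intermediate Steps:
(24 - 46)*(-1*35) = -22*(-35) = 770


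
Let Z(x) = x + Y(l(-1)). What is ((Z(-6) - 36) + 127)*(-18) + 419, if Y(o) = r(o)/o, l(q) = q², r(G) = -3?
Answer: -1057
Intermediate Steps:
Y(o) = -3/o
Z(x) = -3 + x (Z(x) = x - 3/((-1)²) = x - 3/1 = x - 3*1 = x - 3 = -3 + x)
((Z(-6) - 36) + 127)*(-18) + 419 = (((-3 - 6) - 36) + 127)*(-18) + 419 = ((-9 - 36) + 127)*(-18) + 419 = (-45 + 127)*(-18) + 419 = 82*(-18) + 419 = -1476 + 419 = -1057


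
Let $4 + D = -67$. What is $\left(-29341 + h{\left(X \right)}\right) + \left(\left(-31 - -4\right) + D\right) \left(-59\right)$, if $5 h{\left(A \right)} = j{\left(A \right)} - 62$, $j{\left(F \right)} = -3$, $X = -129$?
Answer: $-23572$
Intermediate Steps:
$D = -71$ ($D = -4 - 67 = -71$)
$h{\left(A \right)} = -13$ ($h{\left(A \right)} = \frac{-3 - 62}{5} = \frac{1}{5} \left(-65\right) = -13$)
$\left(-29341 + h{\left(X \right)}\right) + \left(\left(-31 - -4\right) + D\right) \left(-59\right) = \left(-29341 - 13\right) + \left(\left(-31 - -4\right) - 71\right) \left(-59\right) = -29354 + \left(\left(-31 + 4\right) - 71\right) \left(-59\right) = -29354 + \left(-27 - 71\right) \left(-59\right) = -29354 - -5782 = -29354 + 5782 = -23572$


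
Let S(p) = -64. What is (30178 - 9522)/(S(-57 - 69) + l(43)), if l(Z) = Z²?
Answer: 20656/1785 ≈ 11.572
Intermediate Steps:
(30178 - 9522)/(S(-57 - 69) + l(43)) = (30178 - 9522)/(-64 + 43²) = 20656/(-64 + 1849) = 20656/1785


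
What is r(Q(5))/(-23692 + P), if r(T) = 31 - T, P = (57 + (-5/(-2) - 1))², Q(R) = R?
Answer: -104/81079 ≈ -0.0012827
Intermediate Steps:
P = 13689/4 (P = (57 + (-½*(-5) - 1))² = (57 + (5/2 - 1))² = (57 + 3/2)² = (117/2)² = 13689/4 ≈ 3422.3)
r(Q(5))/(-23692 + P) = (31 - 1*5)/(-23692 + 13689/4) = (31 - 5)/(-81079/4) = 26*(-4/81079) = -104/81079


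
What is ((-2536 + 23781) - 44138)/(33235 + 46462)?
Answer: -22893/79697 ≈ -0.28725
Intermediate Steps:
((-2536 + 23781) - 44138)/(33235 + 46462) = (21245 - 44138)/79697 = -22893*1/79697 = -22893/79697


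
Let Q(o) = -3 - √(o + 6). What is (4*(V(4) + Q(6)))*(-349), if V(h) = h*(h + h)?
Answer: -40484 + 2792*√3 ≈ -35648.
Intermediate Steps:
V(h) = 2*h² (V(h) = h*(2*h) = 2*h²)
Q(o) = -3 - √(6 + o)
(4*(V(4) + Q(6)))*(-349) = (4*(2*4² + (-3 - √(6 + 6))))*(-349) = (4*(2*16 + (-3 - √12)))*(-349) = (4*(32 + (-3 - 2*√3)))*(-349) = (4*(29 - 2*√3))*(-349) = (116 - 8*√3)*(-349) = -40484 + 2792*√3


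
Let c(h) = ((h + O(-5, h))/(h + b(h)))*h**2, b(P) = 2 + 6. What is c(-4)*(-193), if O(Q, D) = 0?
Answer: 3088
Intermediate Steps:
b(P) = 8
c(h) = h**3/(8 + h) (c(h) = ((h + 0)/(h + 8))*h**2 = (h/(8 + h))*h**2 = h**3/(8 + h))
c(-4)*(-193) = ((-4)**3/(8 - 4))*(-193) = -64/4*(-193) = -64*1/4*(-193) = -16*(-193) = 3088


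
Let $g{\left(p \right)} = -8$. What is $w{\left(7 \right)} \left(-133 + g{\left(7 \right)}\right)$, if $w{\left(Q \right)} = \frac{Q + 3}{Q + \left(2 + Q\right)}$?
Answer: $- \frac{705}{8} \approx -88.125$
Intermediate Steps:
$w{\left(Q \right)} = \frac{3 + Q}{2 + 2 Q}$
$w{\left(7 \right)} \left(-133 + g{\left(7 \right)}\right) = \frac{3 + 7}{2 \left(1 + 7\right)} \left(-133 - 8\right) = \frac{1}{2} \cdot \frac{1}{8} \cdot 10 \left(-141\right) = \frac{5}{8} \left(-141\right) = - \frac{705}{8}$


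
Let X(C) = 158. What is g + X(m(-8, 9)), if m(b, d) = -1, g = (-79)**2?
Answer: 6399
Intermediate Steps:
g = 6241
g + X(m(-8, 9)) = 6241 + 158 = 6399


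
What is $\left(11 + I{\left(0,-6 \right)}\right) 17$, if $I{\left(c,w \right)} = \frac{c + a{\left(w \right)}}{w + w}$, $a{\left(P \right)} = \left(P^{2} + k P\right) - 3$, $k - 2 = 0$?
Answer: $\frac{629}{4} \approx 157.25$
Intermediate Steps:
$k = 2$ ($k = 2 + 0 = 2$)
$a{\left(P \right)} = -3 + P^{2} + 2 P$ ($a{\left(P \right)} = \left(P^{2} + 2 P\right) - 3 = -3 + P^{2} + 2 P$)
$I{\left(c,w \right)} = \frac{-3 + c + w^{2} + 2 w}{2 w}$ ($I{\left(c,w \right)} = \frac{c + \left(-3 + w^{2} + 2 w\right)}{w + w} = \frac{-3 + c + w^{2} + 2 w}{2 w}$)
$\left(11 + I{\left(0,-6 \right)}\right) 17 = \left(11 + \frac{-3 + 0 + \left(-6\right)^{2} + 2 \left(-6\right)}{2 \left(-6\right)}\right) 17 = \left(11 + \frac{1}{2} \left(- \frac{1}{6}\right) \left(-3 + 0 + 36 - 12\right)\right) 17 = \left(11 + \frac{1}{2} \left(- \frac{1}{6}\right) 21\right) 17 = \left(11 - \frac{7}{4}\right) 17 = \frac{37}{4} \cdot 17 = \frac{629}{4}$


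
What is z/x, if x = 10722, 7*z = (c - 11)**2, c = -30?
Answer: 1681/75054 ≈ 0.022397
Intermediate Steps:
z = 1681/7 (z = (-30 - 11)**2/7 = (1/7)*(-41)**2 = (1/7)*1681 = 1681/7 ≈ 240.14)
z/x = (1681/7)/10722 = (1681/7)*(1/10722) = 1681/75054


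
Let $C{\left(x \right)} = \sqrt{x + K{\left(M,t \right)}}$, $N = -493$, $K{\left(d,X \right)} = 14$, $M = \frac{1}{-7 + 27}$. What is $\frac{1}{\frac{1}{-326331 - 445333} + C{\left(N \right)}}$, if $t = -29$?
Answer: $- \frac{771664}{285227892541185} - \frac{595465328896 i \sqrt{479}}{285227892541185} \approx -2.7054 \cdot 10^{-9} - 0.045691 i$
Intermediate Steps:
$M = \frac{1}{20} \approx 0.05$
$C{\left(x \right)} = \sqrt{14 + x}$ ($C{\left(x \right)} = \sqrt{x + 14} = \sqrt{14 + x}$)
$\frac{1}{\frac{1}{-326331 - 445333} + C{\left(N \right)}} = \frac{1}{\frac{1}{-326331 - 445333} + \sqrt{14 - 493}} = \frac{1}{\frac{1}{-771664} + \sqrt{-479}} = \frac{1}{- \frac{1}{771664} + i \sqrt{479}}$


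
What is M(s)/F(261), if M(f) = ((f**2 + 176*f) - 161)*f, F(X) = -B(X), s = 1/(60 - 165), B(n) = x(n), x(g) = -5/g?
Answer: 52011616/643125 ≈ 80.873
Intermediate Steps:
B(n) = -5/n
s = -1/105 (s = 1/(-105) = -1/105 ≈ -0.0095238)
F(X) = 5/X (F(X) = -(-5)/X = 5/X)
M(f) = f*(-161 + f**2 + 176*f) (M(f) = (-161 + f**2 + 176*f)*f = f*(-161 + f**2 + 176*f))
M(s)/F(261) = (-(-161 + (-1/105)**2 + 176*(-1/105))/105)/((5/261)) = (-(-161 + 1/11025 - 176/105)/105)/((5*(1/261))) = (-1/105*(-1793504/11025))/(5/261) = (1793504/1157625)*(261/5) = 52011616/643125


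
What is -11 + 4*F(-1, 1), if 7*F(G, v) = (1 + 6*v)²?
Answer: 17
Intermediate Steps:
F(G, v) = (1 + 6*v)²/7
-11 + 4*F(-1, 1) = -11 + 4*((1 + 6*1)²/7) = -11 + 4*((1 + 6)²/7) = -11 + 4*((⅐)*7²) = -11 + 4*((⅐)*49) = -11 + 4*7 = -11 + 28 = 17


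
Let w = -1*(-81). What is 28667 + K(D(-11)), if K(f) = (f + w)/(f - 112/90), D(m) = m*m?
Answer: 154495553/5389 ≈ 28669.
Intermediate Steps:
w = 81
D(m) = m²
K(f) = (81 + f)/(-56/45 + f) (K(f) = (f + 81)/(f - 112/90) = (81 + f)/(f - 112*1/90) = (81 + f)/(f - 56/45) = (81 + f)/(-56/45 + f))
28667 + K(D(-11)) = 28667 + 45*(81 + (-11)²)/(-56 + 45*(-11)²) = 28667 + 45*(81 + 121)/(-56 + 45*121) = 28667 + 45*202/(-56 + 5445) = 28667 + 45*202/5389 = 28667 + 45*(1/5389)*202 = 28667 + 9090/5389 = 154495553/5389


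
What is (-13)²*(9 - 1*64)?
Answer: -9295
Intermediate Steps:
(-13)²*(9 - 1*64) = 169*(9 - 64) = 169*(-55) = -9295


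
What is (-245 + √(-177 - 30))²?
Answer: 59818 - 1470*I*√23 ≈ 59818.0 - 7049.9*I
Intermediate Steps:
(-245 + √(-177 - 30))² = (-245 + √(-207))² = (-245 + 3*I*√23)²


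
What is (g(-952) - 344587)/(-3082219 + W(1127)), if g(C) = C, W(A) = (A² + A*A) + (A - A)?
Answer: 345539/541961 ≈ 0.63757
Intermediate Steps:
W(A) = 2*A² (W(A) = (A² + A²) + 0 = 2*A² + 0 = 2*A²)
(g(-952) - 344587)/(-3082219 + W(1127)) = (-952 - 344587)/(-3082219 + 2*1127²) = -345539/(-3082219 + 2*1270129) = -345539/(-3082219 + 2540258) = -345539/(-541961) = -345539*(-1/541961) = 345539/541961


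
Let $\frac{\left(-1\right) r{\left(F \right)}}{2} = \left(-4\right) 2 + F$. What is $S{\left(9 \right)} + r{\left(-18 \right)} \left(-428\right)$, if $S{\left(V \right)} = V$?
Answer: $-22247$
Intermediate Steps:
$r{\left(F \right)} = 16 - 2 F$ ($r{\left(F \right)} = - 2 \left(\left(-4\right) 2 + F\right) = - 2 \left(-8 + F\right) = 16 - 2 F$)
$S{\left(9 \right)} + r{\left(-18 \right)} \left(-428\right) = 9 + \left(16 - -36\right) \left(-428\right) = 9 + \left(16 + 36\right) \left(-428\right) = 9 + 52 \left(-428\right) = 9 - 22256 = -22247$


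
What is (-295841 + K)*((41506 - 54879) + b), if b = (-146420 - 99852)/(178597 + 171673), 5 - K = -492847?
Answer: -461439851965401/175135 ≈ -2.6348e+9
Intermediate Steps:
K = 492852 (K = 5 - 1*(-492847) = 5 + 492847 = 492852)
b = -123136/175135 (b = -246272/350270 = -246272*1/350270 = -123136/175135 ≈ -0.70309)
(-295841 + K)*((41506 - 54879) + b) = (-295841 + 492852)*((41506 - 54879) - 123136/175135) = 197011*(-13373 - 123136/175135) = 197011*(-2342203491/175135) = -461439851965401/175135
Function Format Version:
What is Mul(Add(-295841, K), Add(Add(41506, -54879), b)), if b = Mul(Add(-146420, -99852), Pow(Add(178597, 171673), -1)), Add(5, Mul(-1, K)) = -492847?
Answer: Rational(-461439851965401, 175135) ≈ -2.6348e+9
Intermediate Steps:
K = 492852 (K = Add(5, Mul(-1, -492847)) = Add(5, 492847) = 492852)
b = Rational(-123136, 175135) (b = Mul(-246272, Pow(350270, -1)) = Mul(-246272, Rational(1, 350270)) = Rational(-123136, 175135) ≈ -0.70309)
Mul(Add(-295841, K), Add(Add(41506, -54879), b)) = Mul(Add(-295841, 492852), Add(Add(41506, -54879), Rational(-123136, 175135))) = Mul(197011, Add(-13373, Rational(-123136, 175135))) = Mul(197011, Rational(-2342203491, 175135)) = Rational(-461439851965401, 175135)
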